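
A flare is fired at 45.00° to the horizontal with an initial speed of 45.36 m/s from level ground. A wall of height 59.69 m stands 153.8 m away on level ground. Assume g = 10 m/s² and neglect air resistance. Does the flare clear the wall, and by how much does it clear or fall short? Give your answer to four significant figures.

No — it falls 20.86 m short of clearing the wall.

v_x = 45.36 cos 45.00° = 32.074 m/s; v_y0 = 45.36 sin 45.00° = 32.074 m/s.
Time to reach the wall: t = 153.8 / 32.074 = 4.7952 s.
Height at that point: y = 32.074×4.7952 − 5.000×4.7952² = 38.832 m.
That is 59.69 − 38.832 = 20.86 m below the top of the wall, so the flare does not clear it.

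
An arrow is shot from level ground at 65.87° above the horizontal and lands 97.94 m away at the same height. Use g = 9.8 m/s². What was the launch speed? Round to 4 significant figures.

On level ground, R = v₀² sin(2θ) / g, so v₀ = √(R g / sin 2θ).
sin(2 × 65.87°) = 0.7462.
v₀ = √(97.94 × 9.8 / 0.7462) = √1286.3 = 35.87 m/s.

35.87 m/s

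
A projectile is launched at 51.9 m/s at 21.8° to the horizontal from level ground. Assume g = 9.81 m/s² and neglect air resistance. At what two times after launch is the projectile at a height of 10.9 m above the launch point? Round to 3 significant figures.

v_y0 = 51.9 sin 21.8° = 19.27 m/s.
Set y = v_y0 t − ½ g t² = 10.9: 4.905 t² − 19.27 t + 10.9 = 0.
t = [19.27 ± √(371.3 − 213.9)] / 9.81 = (19.27 ± 12.55) / 9.81, giving t = 0.685 s or t = 3.24 s.
So the projectile is at 10.9 m at t = 0.685 s (rising) and t = 3.24 s (falling).

0.685 s and 3.24 s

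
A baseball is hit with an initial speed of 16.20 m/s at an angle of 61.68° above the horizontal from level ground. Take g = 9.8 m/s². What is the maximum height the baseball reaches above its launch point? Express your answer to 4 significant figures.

Vertical component of launch velocity: v_y = 16.20 sin 61.68° = 14.261 m/s.
At the highest point the vertical velocity is zero, so v_y² = 2 g h_max.
h_max = (14.261)² / (2 × 9.8) = 203.38 / 19.60 = 10.38 m.

10.38 m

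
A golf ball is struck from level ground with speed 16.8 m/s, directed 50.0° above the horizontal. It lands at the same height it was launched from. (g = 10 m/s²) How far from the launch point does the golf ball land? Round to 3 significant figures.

27.8 m

Components: v_x = 16.8 cos 50.0° = 10.80 m/s, v_y = 16.8 sin 50.0° = 12.87 m/s.
Time of flight (same landing height): t = 2 v_y / g = 2 × 12.87 / 10 = 2.574 s.
Range: R = v_x · t = 10.80 × 2.574 = 27.8 m.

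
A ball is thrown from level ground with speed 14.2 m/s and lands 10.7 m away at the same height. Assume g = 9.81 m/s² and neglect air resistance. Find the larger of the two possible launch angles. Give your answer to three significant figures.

74.3°

Level-ground range: R = v₀² sin(2θ)/g ⇒ sin 2θ = R g / v₀² = 10.7×9.81/14.2² = 0.5206.
2θ = arcsin(0.5206) = 31.37° or 180° − 31.37° = 148.63°.
So θ = 15.7° or θ = 74.3°.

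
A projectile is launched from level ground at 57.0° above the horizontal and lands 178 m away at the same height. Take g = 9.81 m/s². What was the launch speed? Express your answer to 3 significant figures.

43.7 m/s

On level ground, R = v₀² sin(2θ) / g, so v₀ = √(R g / sin 2θ).
sin(2 × 57.0°) = 0.9135.
v₀ = √(178 × 9.81 / 0.9135) = √1912 = 43.7 m/s.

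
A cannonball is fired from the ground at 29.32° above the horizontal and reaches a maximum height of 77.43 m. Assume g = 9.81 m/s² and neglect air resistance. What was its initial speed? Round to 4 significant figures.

79.59 m/s

At maximum height v_y = 0, so (v₀ sin θ)² = 2 g H.
v₀ sin 29.32° = √(2 × 9.81 × 77.43) = 38.977 m/s.
v₀ = 38.977 / sin 29.32° = 38.977 / 0.4897 = 79.59 m/s.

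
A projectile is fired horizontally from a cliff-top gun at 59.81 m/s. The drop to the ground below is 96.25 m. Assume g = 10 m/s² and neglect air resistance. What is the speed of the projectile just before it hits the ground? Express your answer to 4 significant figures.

Fall time: t = √(2 × 96.25 / 10) = 4.3875 s.
At impact: v_x = 59.81 m/s (unchanged), v_y = g t = 10 × 4.3875 = 43.875 m/s.
Speed = √(v_x² + v_y²) = √(3577.2 + 1925.0) = 74.18 m/s.

74.18 m/s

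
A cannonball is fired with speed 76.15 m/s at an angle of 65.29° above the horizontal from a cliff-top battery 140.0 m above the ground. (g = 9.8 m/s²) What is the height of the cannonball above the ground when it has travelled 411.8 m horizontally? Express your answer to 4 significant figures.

214.9 m

v_x = 76.15 cos 65.29° = 31.833 m/s, v_y0 = 76.15 sin 65.29° = 69.177 m/s.
Time to reach x = 411.8 m: t = x / v_x = 411.8 / 31.833 = 12.936 s.
y = 140.0 + v_y0 t − ½ g t² = 140.0 + 69.177×12.936 − 4.900×12.936² = 214.9 m.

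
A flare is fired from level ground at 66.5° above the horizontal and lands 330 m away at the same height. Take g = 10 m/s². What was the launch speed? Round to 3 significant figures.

On level ground, R = v₀² sin(2θ) / g, so v₀ = √(R g / sin 2θ).
sin(2 × 66.5°) = 0.7314.
v₀ = √(330 × 10 / 0.7314) = √4512 = 67.2 m/s.

67.2 m/s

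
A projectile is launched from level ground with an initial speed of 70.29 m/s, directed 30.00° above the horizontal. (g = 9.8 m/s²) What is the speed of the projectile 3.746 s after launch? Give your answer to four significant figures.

v_x = 70.29 cos 30.00° = 60.873 m/s (constant).
v_y(t) = 70.29 sin 30.00° − g t = 35.145 − 9.8 × 3.746 = -1.5658 m/s.
Speed = √(v_x² + v_y²) = √(3705.5 + 2.4517) = 60.89 m/s.

60.89 m/s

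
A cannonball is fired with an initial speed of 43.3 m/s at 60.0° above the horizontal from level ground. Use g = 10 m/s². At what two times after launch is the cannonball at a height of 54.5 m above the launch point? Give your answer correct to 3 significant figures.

v_y0 = 43.3 sin 60.0° = 37.50 m/s.
Set y = v_y0 t − ½ g t² = 54.5: 5.000 t² − 37.50 t + 54.5 = 0.
t = [37.50 ± √(1406 − 1090)] / 10 = (37.50 ± 17.78) / 10, giving t = 1.97 s or t = 5.53 s.
So the cannonball is at 54.5 m at t = 1.97 s (rising) and t = 5.53 s (falling).

1.97 s and 5.53 s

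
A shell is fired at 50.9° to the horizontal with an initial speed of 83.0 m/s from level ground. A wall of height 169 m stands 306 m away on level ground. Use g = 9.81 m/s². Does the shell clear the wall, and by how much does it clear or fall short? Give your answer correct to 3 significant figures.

v_x = 83.0 cos 50.9° = 52.35 m/s; v_y0 = 83.0 sin 50.9° = 64.41 m/s.
Time to reach the wall: t = 306 / 52.35 = 5.845 s.
Height at that point: y = 64.41×5.845 − 4.905×5.845² = 208.9 m.
That is 208.9 − 169 = 39.9 m above the top of the wall, so the shell clears it.

Yes — it clears the wall by 39.9 m.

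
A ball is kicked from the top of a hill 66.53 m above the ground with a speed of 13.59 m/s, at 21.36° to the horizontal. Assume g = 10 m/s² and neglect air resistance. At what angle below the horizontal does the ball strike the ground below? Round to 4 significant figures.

v_x = 13.59 cos 21.36° = 12.657 m/s.
At impact |v_y| = √(v_y0² + 2 g h) = √(4.9498² + 2×10×66.53) = 36.812 m/s.
Angle below horizontal = arctan(|v_y| / v_x) = arctan(36.812 / 12.657) = 71.03°.

71.03°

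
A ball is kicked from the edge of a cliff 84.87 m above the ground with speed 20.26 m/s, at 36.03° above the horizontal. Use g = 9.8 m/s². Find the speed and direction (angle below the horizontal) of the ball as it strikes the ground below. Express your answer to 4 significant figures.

v_x = 20.26 cos 36.03° = 16.384 m/s (constant).
|v_y| at impact = √((11.917)² + 2×9.8×84.87) = 42.491 m/s.
Speed = √(16.384² + 42.491²) = 45.54 m/s; angle = arctan(42.491/16.384) = 68.91° below horizontal.

45.54 m/s at 68.91° below the horizontal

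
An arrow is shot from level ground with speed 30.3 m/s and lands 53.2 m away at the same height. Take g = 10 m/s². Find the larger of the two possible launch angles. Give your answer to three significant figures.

Level-ground range: R = v₀² sin(2θ)/g ⇒ sin 2θ = R g / v₀² = 53.2×10/30.3² = 0.5795.
2θ = arcsin(0.5795) = 35.42° or 180° − 35.42° = 144.58°.
So θ = 17.7° or θ = 72.3°.

72.3°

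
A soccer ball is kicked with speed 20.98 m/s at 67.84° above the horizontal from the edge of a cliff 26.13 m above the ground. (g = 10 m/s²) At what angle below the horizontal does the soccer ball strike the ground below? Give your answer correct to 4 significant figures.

v_x = 20.98 cos 67.84° = 7.9135 m/s.
At impact |v_y| = √(v_y0² + 2 g h) = √(19.430² + 2×10×26.13) = 30.002 m/s.
Angle below horizontal = arctan(|v_y| / v_x) = arctan(30.002 / 7.9135) = 75.22°.

75.22°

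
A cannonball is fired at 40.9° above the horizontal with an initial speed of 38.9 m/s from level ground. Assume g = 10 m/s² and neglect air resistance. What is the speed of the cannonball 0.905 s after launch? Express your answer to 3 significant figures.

v_x = 38.9 cos 40.9° = 29.40 m/s (constant).
v_y(t) = 38.9 sin 40.9° − g t = 25.47 − 10 × 0.905 = 16.42 m/s.
Speed = √(v_x² + v_y²) = √(864.4 + 269.6) = 33.7 m/s.

33.7 m/s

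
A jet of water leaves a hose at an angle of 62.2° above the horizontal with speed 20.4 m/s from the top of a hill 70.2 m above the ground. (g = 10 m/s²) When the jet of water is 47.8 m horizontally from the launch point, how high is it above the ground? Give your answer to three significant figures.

v_x = 20.4 cos 62.2° = 9.514 m/s, v_y0 = 20.4 sin 62.2° = 18.05 m/s.
Time to reach x = 47.8 m: t = x / v_x = 47.8 / 9.514 = 5.024 s.
y = 70.2 + v_y0 t − ½ g t² = 70.2 + 18.05×5.024 − 5.000×5.024² = 34.7 m.

34.7 m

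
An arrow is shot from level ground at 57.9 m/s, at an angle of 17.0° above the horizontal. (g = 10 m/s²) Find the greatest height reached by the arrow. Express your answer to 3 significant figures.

Vertical component of launch velocity: v_y = 57.9 sin 17.0° = 16.93 m/s.
At the highest point the vertical velocity is zero, so v_y² = 2 g h_max.
h_max = (16.93)² / (2 × 10) = 286.6 / 20.00 = 14.3 m.

14.3 m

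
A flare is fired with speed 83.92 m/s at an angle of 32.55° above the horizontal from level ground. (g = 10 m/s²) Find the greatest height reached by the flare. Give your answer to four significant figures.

101.9 m

Vertical component of launch velocity: v_y = 83.92 sin 32.55° = 45.152 m/s.
At the highest point the vertical velocity is zero, so v_y² = 2 g h_max.
h_max = (45.152)² / (2 × 10) = 2038.7 / 20.00 = 101.9 m.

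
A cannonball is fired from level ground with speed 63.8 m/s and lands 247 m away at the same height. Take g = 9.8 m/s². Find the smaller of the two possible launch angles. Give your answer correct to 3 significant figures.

18.2°

Level-ground range: R = v₀² sin(2θ)/g ⇒ sin 2θ = R g / v₀² = 247×9.8/63.8² = 0.5947.
2θ = arcsin(0.5947) = 36.49° or 180° − 36.49° = 143.51°.
So θ = 18.2° or θ = 71.8°.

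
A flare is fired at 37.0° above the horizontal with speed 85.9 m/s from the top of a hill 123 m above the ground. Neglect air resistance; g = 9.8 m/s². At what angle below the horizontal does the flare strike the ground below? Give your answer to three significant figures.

46.1°

v_x = 85.9 cos 37.0° = 68.60 m/s.
At impact |v_y| = √(v_y0² + 2 g h) = √(51.70² + 2×9.8×123) = 71.30 m/s.
Angle below horizontal = arctan(|v_y| / v_x) = arctan(71.30 / 68.60) = 46.1°.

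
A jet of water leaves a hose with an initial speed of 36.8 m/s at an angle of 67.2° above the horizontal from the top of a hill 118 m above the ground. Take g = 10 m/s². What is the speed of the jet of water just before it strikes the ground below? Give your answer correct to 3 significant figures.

60.9 m/s

v_x = 36.8 cos 67.2° = 14.26 m/s is unchanged throughout.
For the vertical component, v_y² = v_y0² + 2 g h = (33.92)² + 2×10×118 = 3511, so |v_y| = 59.25 m/s.
Impact speed = √(v_x² + v_y²) = √(203.3 + 3511) = 60.9 m/s.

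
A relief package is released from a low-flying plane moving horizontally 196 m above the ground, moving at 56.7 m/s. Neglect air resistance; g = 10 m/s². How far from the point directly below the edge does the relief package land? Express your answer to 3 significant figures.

Initial vertical velocity is zero, so the fall time comes from h = ½ g t²: t = √(2 × 196 / 10) = 6.261 s.
Horizontal motion is uniform at 56.7 m/s, so x = 56.7 × 6.261 = 355 m.

355 m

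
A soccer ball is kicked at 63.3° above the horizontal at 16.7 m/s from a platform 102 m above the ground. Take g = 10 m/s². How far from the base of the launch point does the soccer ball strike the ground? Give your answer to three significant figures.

46.9 m

Components: v_x = 16.7 cos 63.3° = 7.504 m/s, v_y = 16.7 sin 63.3° = 14.92 m/s.
Vertical: 0 = 102 + 14.92 t − ½(10) t² ⇒ 5.000 t² − 14.92 t − 102 = 0.
t = [14.92 + √(222.6 + 2040)] / 10.00 = 6.249 s.
Horizontal: R = v_x · t = 7.504 × 6.249 = 46.9 m.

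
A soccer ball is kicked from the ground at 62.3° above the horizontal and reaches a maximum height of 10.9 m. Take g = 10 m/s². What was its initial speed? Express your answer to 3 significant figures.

At maximum height v_y = 0, so (v₀ sin θ)² = 2 g H.
v₀ sin 62.3° = √(2 × 10 × 10.9) = 14.76 m/s.
v₀ = 14.76 / sin 62.3° = 14.76 / 0.8854 = 16.7 m/s.

16.7 m/s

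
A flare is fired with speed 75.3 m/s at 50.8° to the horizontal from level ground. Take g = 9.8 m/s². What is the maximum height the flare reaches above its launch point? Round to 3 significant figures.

174 m

Vertical component of launch velocity: v_y = 75.3 sin 50.8° = 58.35 m/s.
At the highest point the vertical velocity is zero, so v_y² = 2 g h_max.
h_max = (58.35)² / (2 × 9.8) = 3405 / 19.60 = 174 m.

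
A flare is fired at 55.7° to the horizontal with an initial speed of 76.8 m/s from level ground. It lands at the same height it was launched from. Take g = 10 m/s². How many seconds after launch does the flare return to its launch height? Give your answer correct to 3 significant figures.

Vertical component: v_y = 76.8 sin 55.7° = 63.44 m/s.
For a projectile landing at launch height, time of flight is t = 2 v_y / g = 2 × 63.44 / 10 = 12.7 s.

12.7 s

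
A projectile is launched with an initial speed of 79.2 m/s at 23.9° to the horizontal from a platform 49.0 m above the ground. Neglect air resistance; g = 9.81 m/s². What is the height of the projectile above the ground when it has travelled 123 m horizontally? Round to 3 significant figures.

v_x = 79.2 cos 23.9° = 72.41 m/s, v_y0 = 79.2 sin 23.9° = 32.09 m/s.
Time to reach x = 123 m: t = x / v_x = 123 / 72.41 = 1.699 s.
y = 49.0 + v_y0 t − ½ g t² = 49.0 + 32.09×1.699 − 4.905×1.699² = 89.4 m.

89.4 m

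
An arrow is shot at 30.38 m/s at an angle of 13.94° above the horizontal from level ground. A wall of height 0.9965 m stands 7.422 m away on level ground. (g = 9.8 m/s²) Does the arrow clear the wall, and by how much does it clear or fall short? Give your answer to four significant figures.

Yes — it clears the wall by 0.5353 m.

v_x = 30.38 cos 13.94° = 29.485 m/s; v_y0 = 30.38 sin 13.94° = 7.3187 m/s.
Time to reach the wall: t = 7.422 / 29.485 = 0.25172 s.
Height at that point: y = 7.3187×0.25172 − 4.900×0.25172² = 1.5318 m.
That is 1.5318 − 0.9965 = 0.5353 m above the top of the wall, so the arrow clears it.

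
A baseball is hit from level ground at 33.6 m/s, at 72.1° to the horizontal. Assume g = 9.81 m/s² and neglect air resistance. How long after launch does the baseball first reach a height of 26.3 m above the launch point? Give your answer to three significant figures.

0.966 s

v_y0 = 33.6 sin 72.1° = 31.97 m/s.
Set y = v_y0 t − ½ g t² = 26.3: 4.905 t² − 31.97 t + 26.3 = 0.
t = [31.97 ± √(1022 − 516.0)] / 9.81 = (31.97 ± 22.49) / 9.81, giving t = 0.966 s or t = 5.55 s.
The baseball is on the way up at the first time, so t = 0.966 s.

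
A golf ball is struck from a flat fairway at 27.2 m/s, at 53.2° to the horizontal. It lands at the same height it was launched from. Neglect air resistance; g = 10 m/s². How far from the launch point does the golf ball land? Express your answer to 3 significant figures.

Components: v_x = 27.2 cos 53.2° = 16.29 m/s, v_y = 27.2 sin 53.2° = 21.78 m/s.
Time of flight (same landing height): t = 2 v_y / g = 2 × 21.78 / 10 = 4.356 s.
Range: R = v_x · t = 16.29 × 4.356 = 71.0 m.

71.0 m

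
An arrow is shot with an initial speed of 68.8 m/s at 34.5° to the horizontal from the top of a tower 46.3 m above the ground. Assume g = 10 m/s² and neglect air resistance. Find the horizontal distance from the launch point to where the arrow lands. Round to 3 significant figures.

Components: v_x = 68.8 cos 34.5° = 56.70 m/s, v_y = 68.8 sin 34.5° = 38.97 m/s.
Vertical: 0 = 46.3 + 38.97 t − ½(10) t² ⇒ 5.000 t² − 38.97 t − 46.3 = 0.
t = [38.97 + √(1519 + 926.0)] / 10.00 = 8.842 s.
Horizontal: R = v_x · t = 56.70 × 8.842 = 501 m.

501 m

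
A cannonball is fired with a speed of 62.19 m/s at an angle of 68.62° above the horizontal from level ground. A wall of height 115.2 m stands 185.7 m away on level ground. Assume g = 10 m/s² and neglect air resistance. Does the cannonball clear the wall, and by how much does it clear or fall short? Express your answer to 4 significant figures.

v_x = 62.19 cos 68.62° = 22.671 m/s; v_y0 = 62.19 sin 68.62° = 57.910 m/s.
Time to reach the wall: t = 185.7 / 22.671 = 8.1911 s.
Height at that point: y = 57.910×8.1911 − 5.000×8.1911² = 138.88 m.
That is 138.88 − 115.2 = 23.68 m above the top of the wall, so the cannonball clears it.

Yes — it clears the wall by 23.68 m.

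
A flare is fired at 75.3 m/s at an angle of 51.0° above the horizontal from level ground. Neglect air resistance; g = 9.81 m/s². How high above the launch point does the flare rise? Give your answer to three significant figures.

175 m

Vertical component of launch velocity: v_y = 75.3 sin 51.0° = 58.52 m/s.
At the highest point the vertical velocity is zero, so v_y² = 2 g h_max.
h_max = (58.52)² / (2 × 9.81) = 3425 / 19.62 = 175 m.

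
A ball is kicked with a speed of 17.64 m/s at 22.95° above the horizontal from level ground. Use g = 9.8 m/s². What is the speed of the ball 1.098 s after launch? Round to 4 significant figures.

v_x = 17.64 cos 22.95° = 16.244 m/s (constant).
v_y(t) = 17.64 sin 22.95° − g t = 6.8783 − 9.8 × 1.098 = -3.8821 m/s.
Speed = √(v_x² + v_y²) = √(263.87 + 15.071) = 16.70 m/s.

16.70 m/s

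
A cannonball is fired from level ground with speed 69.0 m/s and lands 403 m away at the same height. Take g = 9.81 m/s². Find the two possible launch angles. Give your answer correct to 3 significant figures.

Level-ground range: R = v₀² sin(2θ)/g ⇒ sin 2θ = R g / v₀² = 403×9.81/69.0² = 0.8304.
2θ = arcsin(0.8304) = 56.14° or 180° − 56.14° = 123.86°.
So θ = 28.1° or θ = 61.9°.

28.1° and 61.9°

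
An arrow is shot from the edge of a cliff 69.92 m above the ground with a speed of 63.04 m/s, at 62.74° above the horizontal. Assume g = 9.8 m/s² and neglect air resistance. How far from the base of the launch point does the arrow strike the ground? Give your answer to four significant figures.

Components: v_x = 63.04 cos 62.74° = 28.874 m/s, v_y = 63.04 sin 62.74° = 56.039 m/s.
Vertical: 0 = 69.92 + 56.039 t − ½(9.8) t² ⇒ 4.900 t² − 56.039 t − 69.92 = 0.
t = [56.039 + √(3140.4 + 1370.4)] / 9.800 = 12.572 s.
Horizontal: R = v_x · t = 28.874 × 12.572 = 363.0 m.

363.0 m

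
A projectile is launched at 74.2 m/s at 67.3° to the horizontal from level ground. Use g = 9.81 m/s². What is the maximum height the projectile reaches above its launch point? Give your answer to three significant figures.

239 m

Vertical component of launch velocity: v_y = 74.2 sin 67.3° = 68.45 m/s.
At the highest point the vertical velocity is zero, so v_y² = 2 g h_max.
h_max = (68.45)² / (2 × 9.81) = 4685 / 19.62 = 239 m.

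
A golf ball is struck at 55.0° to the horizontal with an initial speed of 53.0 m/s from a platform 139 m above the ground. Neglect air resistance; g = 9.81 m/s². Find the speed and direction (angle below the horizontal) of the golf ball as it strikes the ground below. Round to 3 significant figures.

v_x = 53.0 cos 55.0° = 30.40 m/s (constant).
|v_y| at impact = √((43.42)² + 2×9.81×139) = 67.92 m/s.
Speed = √(30.40² + 67.92²) = 74.4 m/s; angle = arctan(67.92/30.40) = 65.9° below horizontal.

74.4 m/s at 65.9° below the horizontal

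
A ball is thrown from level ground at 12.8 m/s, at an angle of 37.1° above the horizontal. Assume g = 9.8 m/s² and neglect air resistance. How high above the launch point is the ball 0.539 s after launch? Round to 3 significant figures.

v_y0 = 12.8 sin 37.1° = 7.721 m/s.
y(t) = v_y0 t − ½ g t² = 7.721×0.539 − 4.900×0.539² = 2.74 m.

2.74 m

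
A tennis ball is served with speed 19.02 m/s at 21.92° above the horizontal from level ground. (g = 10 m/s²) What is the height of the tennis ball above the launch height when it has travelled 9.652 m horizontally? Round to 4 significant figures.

v_x = 19.02 cos 21.92° = 17.645 m/s, v_y0 = 19.02 sin 21.92° = 7.1004 m/s.
Time to reach x = 9.652 m: t = x / v_x = 9.652 / 17.645 = 0.54701 s.
y = v_y0 t − ½ g t² = 7.1004×0.54701 − 5.000×0.54701² = 2.388 m.

2.388 m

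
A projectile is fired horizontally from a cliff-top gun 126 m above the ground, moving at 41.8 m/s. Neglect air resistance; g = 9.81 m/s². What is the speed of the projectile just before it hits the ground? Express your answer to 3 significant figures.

Fall time: t = √(2 × 126 / 9.81) = 5.068 s.
At impact: v_x = 41.8 m/s (unchanged), v_y = g t = 9.81 × 5.068 = 49.72 m/s.
Speed = √(v_x² + v_y²) = √(1747 + 2472) = 65.0 m/s.

65.0 m/s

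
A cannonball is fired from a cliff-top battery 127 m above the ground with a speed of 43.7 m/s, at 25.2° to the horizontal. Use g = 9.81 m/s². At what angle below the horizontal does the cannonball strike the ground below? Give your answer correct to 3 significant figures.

53.4°

v_x = 43.7 cos 25.2° = 39.54 m/s.
At impact |v_y| = √(v_y0² + 2 g h) = √(18.61² + 2×9.81×127) = 53.27 m/s.
Angle below horizontal = arctan(|v_y| / v_x) = arctan(53.27 / 39.54) = 53.4°.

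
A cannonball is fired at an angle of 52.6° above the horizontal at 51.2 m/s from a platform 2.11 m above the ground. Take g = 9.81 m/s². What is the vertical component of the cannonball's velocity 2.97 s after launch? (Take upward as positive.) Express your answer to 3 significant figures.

11.5 m/s

Initial vertical component: v_y0 = 51.2 sin 52.6° = 40.67 m/s.
v_y(t) = v_y0 − g t = 40.67 − 9.81 × 2.97 = 11.5 m/s.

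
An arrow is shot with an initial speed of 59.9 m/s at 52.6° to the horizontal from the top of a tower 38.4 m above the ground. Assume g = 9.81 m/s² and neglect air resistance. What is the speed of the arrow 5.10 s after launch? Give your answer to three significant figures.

v_x = 59.9 cos 52.6° = 36.38 m/s (constant).
v_y(t) = 59.9 sin 52.6° − g t = 47.59 − 9.81 × 5.10 = -2.441 m/s.
Speed = √(v_x² + v_y²) = √(1324 + 5.958) = 36.5 m/s.

36.5 m/s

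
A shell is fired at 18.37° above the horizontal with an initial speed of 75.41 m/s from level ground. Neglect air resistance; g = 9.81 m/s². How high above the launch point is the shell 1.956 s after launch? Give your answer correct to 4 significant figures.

27.72 m

v_y0 = 75.41 sin 18.37° = 23.766 m/s.
y(t) = v_y0 t − ½ g t² = 23.766×1.956 − 4.905×1.956² = 27.72 m.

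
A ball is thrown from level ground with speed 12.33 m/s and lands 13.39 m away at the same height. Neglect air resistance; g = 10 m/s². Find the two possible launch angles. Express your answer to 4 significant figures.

30.87° and 59.13°

Level-ground range: R = v₀² sin(2θ)/g ⇒ sin 2θ = R g / v₀² = 13.39×10/12.33² = 0.8808.
2θ = arcsin(0.8808) = 61.739° or 180° − 61.739° = 118.261°.
So θ = 30.87° or θ = 59.13°.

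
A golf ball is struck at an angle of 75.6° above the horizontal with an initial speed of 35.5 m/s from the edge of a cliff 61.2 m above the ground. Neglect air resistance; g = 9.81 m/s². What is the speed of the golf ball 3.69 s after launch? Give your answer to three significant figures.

9.01 m/s

v_x = 35.5 cos 75.6° = 8.828 m/s (constant).
v_y(t) = 35.5 sin 75.6° − g t = 34.38 − 9.81 × 3.69 = -1.819 m/s.
Speed = √(v_x² + v_y²) = √(77.93 + 3.309) = 9.01 m/s.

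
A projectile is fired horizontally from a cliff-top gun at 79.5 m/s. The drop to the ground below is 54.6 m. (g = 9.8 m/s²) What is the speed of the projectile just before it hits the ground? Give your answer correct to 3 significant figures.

86.0 m/s

Fall time: t = √(2 × 54.6 / 9.8) = 3.338 s.
At impact: v_x = 79.5 m/s (unchanged), v_y = g t = 9.8 × 3.338 = 32.71 m/s.
Speed = √(v_x² + v_y²) = √(6320 + 1070) = 86.0 m/s.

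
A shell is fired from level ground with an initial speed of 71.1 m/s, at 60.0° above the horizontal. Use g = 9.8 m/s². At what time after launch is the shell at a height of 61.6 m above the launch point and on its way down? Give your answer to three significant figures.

v_y0 = 71.1 sin 60.0° = 61.57 m/s.
Set y = v_y0 t − ½ g t² = 61.6: 4.900 t² − 61.57 t + 61.6 = 0.
t = [61.57 ± √(3791 − 1207)] / 9.8 = (61.57 ± 50.83) / 9.8, giving t = 1.10 s or t = 11.5 s.
On the way down corresponds to the larger root: t = 11.5 s.

11.5 s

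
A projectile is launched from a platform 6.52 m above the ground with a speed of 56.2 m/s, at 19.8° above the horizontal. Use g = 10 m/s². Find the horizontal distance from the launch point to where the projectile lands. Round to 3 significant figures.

Components: v_x = 56.2 cos 19.8° = 52.88 m/s, v_y = 56.2 sin 19.8° = 19.04 m/s.
Vertical: 0 = 6.52 + 19.04 t − ½(10) t² ⇒ 5.000 t² − 19.04 t − 6.52 = 0.
t = [19.04 + √(362.5 + 130.4)] / 10.00 = 4.124 s.
Horizontal: R = v_x · t = 52.88 × 4.124 = 218 m.

218 m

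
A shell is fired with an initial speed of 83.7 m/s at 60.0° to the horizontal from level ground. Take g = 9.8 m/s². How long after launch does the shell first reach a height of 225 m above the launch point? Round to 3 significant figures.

v_y0 = 83.7 sin 60.0° = 72.49 m/s.
Set y = v_y0 t − ½ g t² = 225: 4.900 t² − 72.49 t + 225 = 0.
t = [72.49 ± √(5255 − 4410)] / 9.8 = (72.49 ± 29.07) / 9.8, giving t = 4.43 s or t = 10.4 s.
The shell is on the way up at the first time, so t = 4.43 s.

4.43 s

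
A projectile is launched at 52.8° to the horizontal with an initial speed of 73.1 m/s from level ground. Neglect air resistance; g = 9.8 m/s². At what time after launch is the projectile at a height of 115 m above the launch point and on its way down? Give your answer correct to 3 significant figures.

9.38 s

v_y0 = 73.1 sin 52.8° = 58.23 m/s.
Set y = v_y0 t − ½ g t² = 115: 4.900 t² − 58.23 t + 115 = 0.
t = [58.23 ± √(3391 − 2254)] / 9.8 = (58.23 ± 33.72) / 9.8, giving t = 2.50 s or t = 9.38 s.
On the way down corresponds to the larger root: t = 9.38 s.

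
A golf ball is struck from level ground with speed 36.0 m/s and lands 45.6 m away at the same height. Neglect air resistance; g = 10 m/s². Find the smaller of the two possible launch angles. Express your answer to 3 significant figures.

10.3°

Level-ground range: R = v₀² sin(2θ)/g ⇒ sin 2θ = R g / v₀² = 45.6×10/36.0² = 0.3519.
2θ = arcsin(0.3519) = 20.60° or 180° − 20.60° = 159.40°.
So θ = 10.3° or θ = 79.7°.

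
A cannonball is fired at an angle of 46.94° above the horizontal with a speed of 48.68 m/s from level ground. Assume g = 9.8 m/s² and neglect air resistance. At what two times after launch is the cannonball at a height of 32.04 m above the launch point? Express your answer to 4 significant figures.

1.054 s and 6.205 s

v_y0 = 48.68 sin 46.94° = 35.568 m/s.
Set y = v_y0 t − ½ g t² = 32.04: 4.900 t² − 35.568 t + 32.04 = 0.
t = [35.568 ± √(1265.1 − 627.98)] / 9.8 = (35.568 ± 25.241) / 9.8, giving t = 1.054 s or t = 6.205 s.
So the cannonball is at 32.04 m at t = 1.054 s (rising) and t = 6.205 s (falling).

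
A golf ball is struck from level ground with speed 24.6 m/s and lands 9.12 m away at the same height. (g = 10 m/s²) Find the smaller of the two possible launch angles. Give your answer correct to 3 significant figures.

Level-ground range: R = v₀² sin(2θ)/g ⇒ sin 2θ = R g / v₀² = 9.12×10/24.6² = 0.1507.
2θ = arcsin(0.1507) = 8.667° or 180° − 8.667° = 171.333°.
So θ = 4.33° or θ = 85.7°.

4.33°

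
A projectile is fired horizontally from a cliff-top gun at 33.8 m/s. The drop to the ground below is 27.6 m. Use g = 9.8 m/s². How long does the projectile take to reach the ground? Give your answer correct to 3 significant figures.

2.37 s

The horizontal speed doesn't affect the fall. With v_y0 = 0, h = ½ g t².
t = √(2 × 27.6 / 9.8) = √5.633 = 2.37 s.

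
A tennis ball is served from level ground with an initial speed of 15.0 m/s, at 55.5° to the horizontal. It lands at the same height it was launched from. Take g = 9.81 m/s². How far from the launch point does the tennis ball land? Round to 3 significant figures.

For level ground, R = v₀² sin(2θ) / g.
sin(2 × 55.5°) = sin 111.0° = 0.9336.
R = (15.0)² × 0.9336 / 9.81 = 21.4 m.

21.4 m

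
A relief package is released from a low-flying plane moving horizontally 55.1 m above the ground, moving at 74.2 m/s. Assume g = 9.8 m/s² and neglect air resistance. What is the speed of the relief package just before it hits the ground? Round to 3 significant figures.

81.2 m/s

Fall time: t = √(2 × 55.1 / 9.8) = 3.353 s.
At impact: v_x = 74.2 m/s (unchanged), v_y = g t = 9.8 × 3.353 = 32.86 m/s.
Speed = √(v_x² + v_y²) = √(5506 + 1080) = 81.2 m/s.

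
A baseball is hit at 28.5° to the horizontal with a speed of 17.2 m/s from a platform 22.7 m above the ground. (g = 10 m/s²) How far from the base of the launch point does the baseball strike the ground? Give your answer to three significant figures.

46.9 m

Components: v_x = 17.2 cos 28.5° = 15.12 m/s, v_y = 17.2 sin 28.5° = 8.207 m/s.
Vertical: 0 = 22.7 + 8.207 t − ½(10) t² ⇒ 5.000 t² − 8.207 t − 22.7 = 0.
t = [8.207 + √(67.35 + 454.0)] / 10.00 = 3.104 s.
Horizontal: R = v_x · t = 15.12 × 3.104 = 46.9 m.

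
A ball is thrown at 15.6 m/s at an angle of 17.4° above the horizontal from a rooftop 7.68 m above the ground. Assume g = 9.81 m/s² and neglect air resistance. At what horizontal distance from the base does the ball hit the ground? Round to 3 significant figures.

Components: v_x = 15.6 cos 17.4° = 14.89 m/s, v_y = 15.6 sin 17.4° = 4.665 m/s.
Vertical: 0 = 7.68 + 4.665 t − ½(9.81) t² ⇒ 4.905 t² − 4.665 t − 7.68 = 0.
t = [4.665 + √(21.76 + 150.7)] / 9.810 = 1.814 s.
Horizontal: R = v_x · t = 14.89 × 1.814 = 27.0 m.

27.0 m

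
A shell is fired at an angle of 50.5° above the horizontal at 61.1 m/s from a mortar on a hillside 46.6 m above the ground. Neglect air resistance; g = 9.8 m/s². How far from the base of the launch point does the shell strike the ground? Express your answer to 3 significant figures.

409 m

Components: v_x = 61.1 cos 50.5° = 38.86 m/s, v_y = 61.1 sin 50.5° = 47.15 m/s.
Vertical: 0 = 46.6 + 47.15 t − ½(9.8) t² ⇒ 4.900 t² − 47.15 t − 46.6 = 0.
t = [47.15 + √(2223 + 913.4)] / 9.800 = 10.53 s.
Horizontal: R = v_x · t = 38.86 × 10.53 = 409 m.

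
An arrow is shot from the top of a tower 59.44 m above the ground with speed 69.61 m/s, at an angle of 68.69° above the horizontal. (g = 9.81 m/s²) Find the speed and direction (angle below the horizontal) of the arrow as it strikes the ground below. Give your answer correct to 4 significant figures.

77.54 m/s at 70.96° below the horizontal

v_x = 69.61 cos 68.69° = 25.297 m/s (constant).
|v_y| at impact = √((64.851)² + 2×9.81×59.44) = 73.293 m/s.
Speed = √(25.297² + 73.293²) = 77.54 m/s; angle = arctan(73.293/25.297) = 70.96° below horizontal.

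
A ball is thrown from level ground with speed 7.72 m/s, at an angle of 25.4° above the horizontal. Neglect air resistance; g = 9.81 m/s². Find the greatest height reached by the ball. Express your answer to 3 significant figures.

Vertical component of launch velocity: v_y = 7.72 sin 25.4° = 3.311 m/s.
At the highest point the vertical velocity is zero, so v_y² = 2 g h_max.
h_max = (3.311)² / (2 × 9.81) = 10.96 / 19.62 = 0.559 m.

0.559 m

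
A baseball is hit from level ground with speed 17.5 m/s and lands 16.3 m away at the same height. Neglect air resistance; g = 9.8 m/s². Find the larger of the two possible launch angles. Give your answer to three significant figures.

74.3°

Level-ground range: R = v₀² sin(2θ)/g ⇒ sin 2θ = R g / v₀² = 16.3×9.8/17.5² = 0.5216.
2θ = arcsin(0.5216) = 31.44° or 180° − 31.44° = 148.56°.
So θ = 15.7° or θ = 74.3°.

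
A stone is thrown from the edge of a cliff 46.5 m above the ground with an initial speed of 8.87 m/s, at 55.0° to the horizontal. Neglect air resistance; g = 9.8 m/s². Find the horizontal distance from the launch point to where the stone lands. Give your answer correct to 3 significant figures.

19.9 m

Components: v_x = 8.87 cos 55.0° = 5.088 m/s, v_y = 8.87 sin 55.0° = 7.266 m/s.
Vertical: 0 = 46.5 + 7.266 t − ½(9.8) t² ⇒ 4.900 t² − 7.266 t − 46.5 = 0.
t = [7.266 + √(52.79 + 911.4)] / 9.800 = 3.910 s.
Horizontal: R = v_x · t = 5.088 × 3.910 = 19.9 m.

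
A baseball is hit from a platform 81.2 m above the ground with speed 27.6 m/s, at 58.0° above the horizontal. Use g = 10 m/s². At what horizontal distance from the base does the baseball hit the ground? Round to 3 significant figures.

102 m

Components: v_x = 27.6 cos 58.0° = 14.63 m/s, v_y = 27.6 sin 58.0° = 23.41 m/s.
Vertical: 0 = 81.2 + 23.41 t − ½(10) t² ⇒ 5.000 t² − 23.41 t − 81.2 = 0.
t = [23.41 + √(548.0 + 1624)] / 10.00 = 7.001 s.
Horizontal: R = v_x · t = 14.63 × 7.001 = 102 m.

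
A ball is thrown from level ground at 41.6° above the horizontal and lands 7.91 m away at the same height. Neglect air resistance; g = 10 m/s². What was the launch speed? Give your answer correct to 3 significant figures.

8.93 m/s

On level ground, R = v₀² sin(2θ) / g, so v₀ = √(R g / sin 2θ).
sin(2 × 41.6°) = 0.9930.
v₀ = √(7.91 × 10 / 0.9930) = √79.66 = 8.93 m/s.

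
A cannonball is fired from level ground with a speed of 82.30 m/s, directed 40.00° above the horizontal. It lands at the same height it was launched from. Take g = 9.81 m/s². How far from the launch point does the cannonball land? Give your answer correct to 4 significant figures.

For level ground, R = v₀² sin(2θ) / g.
sin(2 × 40.00°) = sin 80.000° = 0.9848.
R = (82.30)² × 0.9848 / 9.81 = 680.0 m.

680.0 m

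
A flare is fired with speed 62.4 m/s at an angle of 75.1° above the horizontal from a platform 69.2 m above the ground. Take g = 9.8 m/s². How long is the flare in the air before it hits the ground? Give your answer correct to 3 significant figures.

13.4 s

Vertical component: v_y = 62.4 sin 75.1° = 60.30 m/s.
Taking up as positive with launch at y = 69.2 m, landing at y = 0: 0 = 69.2 + 60.30 t − ½(9.8) t².
Solving 4.900 t² − 60.30 t − 69.2 = 0 gives t = [60.30 + √(60.30² + 4·4.900·69.2)] / 9.800 = 13.4 s.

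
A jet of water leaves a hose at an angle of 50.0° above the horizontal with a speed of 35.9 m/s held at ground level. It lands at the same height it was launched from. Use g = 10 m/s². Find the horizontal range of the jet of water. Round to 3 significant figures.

127 m

For level ground, R = v₀² sin(2θ) / g.
sin(2 × 50.0°) = sin 100.0° = 0.9848.
R = (35.9)² × 0.9848 / 10 = 127 m.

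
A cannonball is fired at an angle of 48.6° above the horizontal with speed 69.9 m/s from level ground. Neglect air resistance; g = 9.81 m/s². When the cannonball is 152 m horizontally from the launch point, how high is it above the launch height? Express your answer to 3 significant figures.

v_x = 69.9 cos 48.6° = 46.23 m/s, v_y0 = 69.9 sin 48.6° = 52.43 m/s.
Time to reach x = 152 m: t = x / v_x = 152 / 46.23 = 3.288 s.
y = v_y0 t − ½ g t² = 52.43×3.288 − 4.905×3.288² = 119 m.

119 m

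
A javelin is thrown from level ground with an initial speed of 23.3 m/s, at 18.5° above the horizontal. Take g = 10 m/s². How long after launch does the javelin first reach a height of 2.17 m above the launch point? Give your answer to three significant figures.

v_y0 = 23.3 sin 18.5° = 7.393 m/s.
Set y = v_y0 t − ½ g t² = 2.17: 5.000 t² − 7.393 t + 2.17 = 0.
t = [7.393 ± √(54.66 − 43.40)] / 10 = (7.393 ± 3.356) / 10, giving t = 0.404 s or t = 1.07 s.
The javelin is on the way up at the first time, so t = 0.404 s.

0.404 s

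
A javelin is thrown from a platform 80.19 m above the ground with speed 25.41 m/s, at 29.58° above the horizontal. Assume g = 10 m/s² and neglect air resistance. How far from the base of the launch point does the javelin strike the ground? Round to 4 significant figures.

120.5 m

Components: v_x = 25.41 cos 29.58° = 22.098 m/s, v_y = 25.41 sin 29.58° = 12.543 m/s.
Vertical: 0 = 80.19 + 12.543 t − ½(10) t² ⇒ 5.000 t² − 12.543 t − 80.19 = 0.
t = [12.543 + √(157.33 + 1603.8)] / 10.00 = 5.4509 s.
Horizontal: R = v_x · t = 22.098 × 5.4509 = 120.5 m.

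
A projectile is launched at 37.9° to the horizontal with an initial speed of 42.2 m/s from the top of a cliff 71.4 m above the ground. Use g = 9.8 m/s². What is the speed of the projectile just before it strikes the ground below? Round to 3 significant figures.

v_x = 42.2 cos 37.9° = 33.30 m/s is unchanged throughout.
For the vertical component, v_y² = v_y0² + 2 g h = (25.92)² + 2×9.8×71.4 = 2071, so |v_y| = 45.51 m/s.
Impact speed = √(v_x² + v_y²) = √(1109 + 2071) = 56.4 m/s.

56.4 m/s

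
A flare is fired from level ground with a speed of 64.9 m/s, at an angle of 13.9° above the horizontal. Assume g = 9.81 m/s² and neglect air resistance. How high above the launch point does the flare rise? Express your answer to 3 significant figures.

Vertical component of launch velocity: v_y = 64.9 sin 13.9° = 15.59 m/s.
At the highest point the vertical velocity is zero, so v_y² = 2 g h_max.
h_max = (15.59)² / (2 × 9.81) = 243.0 / 19.62 = 12.4 m.

12.4 m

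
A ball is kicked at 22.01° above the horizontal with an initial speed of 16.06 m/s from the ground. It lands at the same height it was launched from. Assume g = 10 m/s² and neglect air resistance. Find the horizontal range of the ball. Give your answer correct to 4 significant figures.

For level ground, R = v₀² sin(2θ) / g.
sin(2 × 22.01°) = sin 44.020° = 0.6949.
R = (16.06)² × 0.6949 / 10 = 17.92 m.

17.92 m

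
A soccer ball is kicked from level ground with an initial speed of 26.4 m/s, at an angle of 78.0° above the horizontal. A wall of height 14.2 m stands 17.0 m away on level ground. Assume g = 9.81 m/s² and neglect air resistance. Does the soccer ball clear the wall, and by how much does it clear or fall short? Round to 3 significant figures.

v_x = 26.4 cos 78.0° = 5.489 m/s; v_y0 = 26.4 sin 78.0° = 25.82 m/s.
Time to reach the wall: t = 17.0 / 5.489 = 3.097 s.
Height at that point: y = 25.82×3.097 − 4.905×3.097² = 32.92 m.
That is 32.92 − 14.2 = 18.7 m above the top of the wall, so the soccer ball clears it.

Yes — it clears the wall by 18.7 m.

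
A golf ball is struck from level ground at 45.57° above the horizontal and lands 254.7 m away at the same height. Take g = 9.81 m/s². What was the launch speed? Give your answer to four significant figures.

49.99 m/s

On level ground, R = v₀² sin(2θ) / g, so v₀ = √(R g / sin 2θ).
sin(2 × 45.57°) = 0.9998.
v₀ = √(254.7 × 9.81 / 0.9998) = √2499.1 = 49.99 m/s.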